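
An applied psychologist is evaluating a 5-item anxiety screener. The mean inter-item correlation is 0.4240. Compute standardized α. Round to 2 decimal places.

standardized α = 0.79

Standardized α = k·r̄ / (1 + (k−1)·r̄) = 5 × 0.4240 / (1 + 4 × 0.4240)
  = 2.1200 / 2.6960 = 0.79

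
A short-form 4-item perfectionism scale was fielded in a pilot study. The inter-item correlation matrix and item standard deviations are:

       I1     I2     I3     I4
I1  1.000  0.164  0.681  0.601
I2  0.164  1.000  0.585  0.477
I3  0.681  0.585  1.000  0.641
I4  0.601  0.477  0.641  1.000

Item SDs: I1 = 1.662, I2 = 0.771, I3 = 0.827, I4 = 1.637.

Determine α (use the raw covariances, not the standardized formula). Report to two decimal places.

α = 0.77

Σσ²ᵢ = 1.662² + 0.771² + 0.827² + 1.637² = 6.7204
Covariances σ_ij = r_ij · s_i · s_j:
  σ(I1,I2) = 0.164 × 1.662 × 0.771 = 0.2101
  σ(I1,I3) = 0.681 × 1.662 × 0.827 = 0.9360
  σ(I1,I4) = 0.601 × 1.662 × 1.637 = 1.6351
  σ(I2,I3) = 0.585 × 0.771 × 0.827 = 0.3730
  σ(I2,I4) = 0.477 × 0.771 × 1.637 = 0.6020
  σ(I3,I4) = 0.641 × 0.827 × 1.637 = 0.8678
σ²_T = Σσ²ᵢ + 2·Σσ_ij = 6.7204 + 2 × 4.6240 = 15.9684
α = (4/3)·(1 − 6.7204/15.9684) = 0.77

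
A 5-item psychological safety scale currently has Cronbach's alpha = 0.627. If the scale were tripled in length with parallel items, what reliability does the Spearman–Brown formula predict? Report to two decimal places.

Length factor m = 3
α' = m·α / (1 + (m−1)·α)
   = 3 × 0.627 / (1 + (3 − 1) × 0.627)
   = 1.8810 / 2.2540 = 0.83

predicted reliability = 0.83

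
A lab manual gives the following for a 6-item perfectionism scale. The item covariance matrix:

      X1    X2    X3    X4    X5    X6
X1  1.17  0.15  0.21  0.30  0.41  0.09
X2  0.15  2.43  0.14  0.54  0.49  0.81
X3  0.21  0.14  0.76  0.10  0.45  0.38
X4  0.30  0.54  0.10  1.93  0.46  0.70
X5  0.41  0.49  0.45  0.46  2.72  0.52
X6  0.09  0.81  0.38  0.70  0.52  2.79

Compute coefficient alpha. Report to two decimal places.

Σσᵢ² = 1.17 + 2.43 + 0.76 + 1.93 + 2.72 + 2.79 = 11.80
Sum of the distinct covariances = 5.75
σ²_total = 11.80 + 2 × 5.75 = 23.30
α = (k/(k−1))·(1 − Σσᵢ²/σ²_total) = (6/5)·(1 − 11.80/23.30) = 0.59

α = 0.59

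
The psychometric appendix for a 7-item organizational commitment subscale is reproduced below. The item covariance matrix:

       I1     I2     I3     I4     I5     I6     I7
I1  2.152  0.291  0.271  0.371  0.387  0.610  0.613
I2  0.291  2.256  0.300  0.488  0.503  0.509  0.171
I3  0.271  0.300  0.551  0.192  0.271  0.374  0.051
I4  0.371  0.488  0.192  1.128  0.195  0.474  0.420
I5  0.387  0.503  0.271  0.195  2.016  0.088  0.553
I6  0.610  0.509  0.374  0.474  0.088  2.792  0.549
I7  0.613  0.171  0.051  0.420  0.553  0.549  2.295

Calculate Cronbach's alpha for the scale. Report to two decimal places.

α = 0.63

Σσ²ᵢ = 2.152 + 2.256 + 0.551 + 1.128 + 2.016 + 2.792 + 2.295 = 13.190
Sum of the distinct covariances = 7.681
σ²_T = 13.190 + 2 × 7.681 = 28.552
α = (k/(k−1))·(1 − Σσ²ᵢ/σ²_T) = (7/6)·(1 − 13.190/28.552) = 0.63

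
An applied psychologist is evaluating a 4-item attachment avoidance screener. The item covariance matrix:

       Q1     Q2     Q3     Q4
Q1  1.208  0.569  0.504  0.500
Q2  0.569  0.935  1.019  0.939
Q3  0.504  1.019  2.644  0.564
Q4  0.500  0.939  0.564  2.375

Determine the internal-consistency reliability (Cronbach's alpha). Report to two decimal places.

Cronbach's alpha = 0.71

Σσᵢ² = 1.208 + 0.935 + 2.644 + 2.375 = 7.162
Σ_{i<j} σ_ij = 4.095
Var(T) = 7.162 + 2 × 4.095 = 15.352
α = (k/(k−1))·(1 − Σσᵢ²/Var(T)) = (4/3)·(1 − 7.162/15.352) = 0.71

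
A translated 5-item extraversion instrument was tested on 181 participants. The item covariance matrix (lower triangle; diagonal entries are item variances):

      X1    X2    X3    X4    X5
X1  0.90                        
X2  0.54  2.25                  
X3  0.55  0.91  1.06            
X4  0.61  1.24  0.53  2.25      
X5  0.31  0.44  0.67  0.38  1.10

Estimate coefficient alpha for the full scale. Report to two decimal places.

Σσ²ᵢ = 0.90 + 2.25 + 1.06 + 2.25 + 1.10 = 7.56
Σ_{i<j} σ_ij = 6.18
Var(T) = 7.56 + 2 × 6.18 = 19.92
α = (k/(k−1))·(1 − Σσ²ᵢ/Var(T)) = (5/4)·(1 − 7.56/19.92) = 0.78

α = 0.78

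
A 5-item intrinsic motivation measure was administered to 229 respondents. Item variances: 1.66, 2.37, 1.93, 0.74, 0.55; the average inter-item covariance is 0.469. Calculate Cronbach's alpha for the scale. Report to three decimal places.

α = 0.705

Σσ²ᵢ = 1.66 + 2.37 + 1.93 + 0.74 + 0.55 = 7.25
Sum of the 10 distinct covariances = 10 × 0.469 = 4.690
σ²_T = Σσ²ᵢ + 2·Σcov = 7.25 + 2 × 4.690 = 16.630
α = (5/4)·(1 − 7.25/16.630) = 0.705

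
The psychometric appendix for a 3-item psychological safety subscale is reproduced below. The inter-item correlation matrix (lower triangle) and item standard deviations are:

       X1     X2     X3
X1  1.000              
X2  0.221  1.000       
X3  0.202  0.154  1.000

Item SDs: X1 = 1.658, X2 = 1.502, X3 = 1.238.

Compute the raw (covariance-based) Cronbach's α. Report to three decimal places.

Σσ²ᵢ = 1.658² + 1.502² + 1.238² = 6.5376
Covariances σ_ij = r_ij · s_i · s_j:
  σ(X1,X2) = 0.221 × 1.658 × 1.502 = 0.5504
  σ(X1,X3) = 0.202 × 1.658 × 1.238 = 0.4146
  σ(X2,X3) = 0.154 × 1.502 × 1.238 = 0.2864
σ²_T = Σσ²ᵢ + 2·Σσ_ij = 6.5376 + 2 × 1.2514 = 9.0404
α = (3/2)·(1 − 6.5376/9.0404) = 0.415

Cronbach's α = 0.415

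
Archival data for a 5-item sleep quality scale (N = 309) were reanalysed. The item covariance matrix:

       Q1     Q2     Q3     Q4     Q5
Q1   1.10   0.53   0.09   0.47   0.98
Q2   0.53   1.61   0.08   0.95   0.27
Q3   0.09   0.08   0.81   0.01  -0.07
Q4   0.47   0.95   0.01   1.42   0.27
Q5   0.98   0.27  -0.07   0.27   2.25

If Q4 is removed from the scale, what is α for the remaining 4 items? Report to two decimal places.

Remaining items: Q1, Q2, Q3, Q5 (k = 4).
sum of item variances = 1.10 + 1.61 + 0.81 + 2.25 = 5.77
total variance = 5.77 + 2 × 1.88 = 9.53
α (item deleted) = (4/3)·(1 − 5.77/9.53) = 0.53

α = 0.53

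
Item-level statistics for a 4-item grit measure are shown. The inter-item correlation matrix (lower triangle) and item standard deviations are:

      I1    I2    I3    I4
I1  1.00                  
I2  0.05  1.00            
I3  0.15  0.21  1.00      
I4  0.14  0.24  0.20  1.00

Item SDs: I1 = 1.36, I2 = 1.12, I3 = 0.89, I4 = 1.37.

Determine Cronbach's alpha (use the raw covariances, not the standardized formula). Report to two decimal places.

Σσ²ᵢ = 1.36² + 1.12² + 0.89² + 1.37² = 5.7730
Covariances σ_ij = r_ij · s_i · s_j:
  σ(I1,I2) = 0.05 × 1.36 × 1.12 = 0.0762
  σ(I1,I3) = 0.15 × 1.36 × 0.89 = 0.1816
  σ(I1,I4) = 0.14 × 1.36 × 1.37 = 0.2608
  σ(I2,I3) = 0.21 × 1.12 × 0.89 = 0.2093
  σ(I2,I4) = 0.24 × 1.12 × 1.37 = 0.3683
  σ(I3,I4) = 0.20 × 0.89 × 1.37 = 0.2439
σ²_T = Σσ²ᵢ + 2·Σσ_ij = 5.7730 + 2 × 1.3401 = 8.4532
α = (4/3)·(1 − 5.7730/8.4532) = 0.42

Cronbach's alpha = 0.42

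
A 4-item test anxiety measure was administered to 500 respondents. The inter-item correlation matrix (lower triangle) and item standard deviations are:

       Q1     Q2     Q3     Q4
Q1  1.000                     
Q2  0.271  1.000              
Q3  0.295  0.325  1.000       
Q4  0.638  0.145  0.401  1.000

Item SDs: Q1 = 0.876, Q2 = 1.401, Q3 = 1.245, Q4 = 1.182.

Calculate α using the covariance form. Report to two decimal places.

Σσ²ᵢ = 0.876² + 1.401² + 1.245² + 1.182² = 5.6773
Covariances σ_ij = r_ij · s_i · s_j:
  σ(Q1,Q2) = 0.271 × 0.876 × 1.401 = 0.3326
  σ(Q1,Q3) = 0.295 × 0.876 × 1.245 = 0.3217
  σ(Q1,Q4) = 0.638 × 0.876 × 1.182 = 0.6606
  σ(Q2,Q3) = 0.325 × 1.401 × 1.245 = 0.5669
  σ(Q2,Q4) = 0.145 × 1.401 × 1.182 = 0.2401
  σ(Q3,Q4) = 0.401 × 1.245 × 1.182 = 0.5901
σ²_T = Σσ²ᵢ + 2·Σσ_ij = 5.6773 + 2 × 2.7120 = 11.1013
α = (4/3)·(1 − 5.6773/11.1013) = 0.65

α = 0.65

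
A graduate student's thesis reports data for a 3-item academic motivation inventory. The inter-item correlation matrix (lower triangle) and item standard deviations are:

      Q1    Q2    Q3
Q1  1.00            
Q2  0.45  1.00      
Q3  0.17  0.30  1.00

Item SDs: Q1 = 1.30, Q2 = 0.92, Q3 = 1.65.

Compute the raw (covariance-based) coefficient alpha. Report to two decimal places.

coefficient alpha = 0.51

Σσ²ᵢ = 1.30² + 0.92² + 1.65² = 5.2589
Covariances σ_ij = r_ij · s_i · s_j:
  σ(Q1,Q2) = 0.45 × 1.30 × 0.92 = 0.5382
  σ(Q1,Q3) = 0.17 × 1.30 × 1.65 = 0.3647
  σ(Q2,Q3) = 0.30 × 0.92 × 1.65 = 0.4554
σ²_T = Σσ²ᵢ + 2·Σσ_ij = 5.2589 + 2 × 1.3583 = 7.9755
α = (3/2)·(1 − 5.2589/7.9755) = 0.51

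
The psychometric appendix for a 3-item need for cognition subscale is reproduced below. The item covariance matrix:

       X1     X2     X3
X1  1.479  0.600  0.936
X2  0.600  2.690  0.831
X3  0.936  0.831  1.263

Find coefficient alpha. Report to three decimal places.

sum of item variances = 1.479 + 2.690 + 1.263 = 5.432
Sum of off-diagonal covariances = 2.367
Var(T) = 5.432 + 2 × 2.367 = 10.166
α = (k/(k−1))·(1 − sum of item variances/Var(T)) = (3/2)·(1 − 5.432/10.166) = 0.699

coefficient alpha = 0.699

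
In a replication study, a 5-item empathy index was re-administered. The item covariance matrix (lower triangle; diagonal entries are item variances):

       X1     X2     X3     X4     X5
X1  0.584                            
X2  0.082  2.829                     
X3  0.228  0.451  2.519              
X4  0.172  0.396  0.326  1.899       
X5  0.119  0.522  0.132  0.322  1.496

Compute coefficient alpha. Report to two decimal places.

sum of item variances = 0.584 + 2.829 + 2.519 + 1.899 + 1.496 = 9.327
Sum of off-diagonal covariances = 2.750
total variance = 9.327 + 2 × 2.750 = 14.827
α = (k/(k−1))·(1 − sum of item variances/total variance) = (5/4)·(1 − 9.327/14.827) = 0.46

coefficient alpha = 0.46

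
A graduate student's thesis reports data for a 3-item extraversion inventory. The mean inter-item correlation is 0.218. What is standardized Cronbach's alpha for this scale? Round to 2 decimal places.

standardized Cronbach's alpha = 0.46

Standardized α = k·r̄ / (1 + (k−1)·r̄) = 3 × 0.218 / (1 + 2 × 0.218)
  = 0.6540 / 1.4360 = 0.46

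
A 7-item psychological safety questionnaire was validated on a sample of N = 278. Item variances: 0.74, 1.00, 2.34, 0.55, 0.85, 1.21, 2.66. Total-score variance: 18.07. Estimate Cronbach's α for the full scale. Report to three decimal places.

sum of item variances = 0.74 + 1.00 + 2.34 + 0.55 + 0.85 + 1.21 + 2.66 = 9.35
α = (k/(k−1))·(1 − sum of item variances/σ²_T) = (7/6)·(1 − 9.35/18.07) = 0.563

Cronbach's α = 0.563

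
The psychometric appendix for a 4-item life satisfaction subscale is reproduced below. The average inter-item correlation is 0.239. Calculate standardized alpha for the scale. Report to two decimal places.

standardized alpha = 0.56

Standardized α = k·r̄ / (1 + (k−1)·r̄) = 4 × 0.239 / (1 + 3 × 0.239)
  = 0.9560 / 1.7170 = 0.56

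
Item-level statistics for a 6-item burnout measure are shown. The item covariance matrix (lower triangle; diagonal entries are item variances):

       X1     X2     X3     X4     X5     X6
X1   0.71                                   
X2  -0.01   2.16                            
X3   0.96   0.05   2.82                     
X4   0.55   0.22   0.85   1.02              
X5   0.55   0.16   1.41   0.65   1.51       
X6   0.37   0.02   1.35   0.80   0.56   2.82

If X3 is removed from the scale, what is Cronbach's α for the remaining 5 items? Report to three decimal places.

α = 0.606

Remaining items: X1, X2, X4, X5, X6 (k = 5).
ΣVar(i) = 0.71 + 2.16 + 1.02 + 1.51 + 2.82 = 8.22
Var(T) = 8.22 + 2 × 3.87 = 15.96
α (item deleted) = (5/4)·(1 − 8.22/15.96) = 0.606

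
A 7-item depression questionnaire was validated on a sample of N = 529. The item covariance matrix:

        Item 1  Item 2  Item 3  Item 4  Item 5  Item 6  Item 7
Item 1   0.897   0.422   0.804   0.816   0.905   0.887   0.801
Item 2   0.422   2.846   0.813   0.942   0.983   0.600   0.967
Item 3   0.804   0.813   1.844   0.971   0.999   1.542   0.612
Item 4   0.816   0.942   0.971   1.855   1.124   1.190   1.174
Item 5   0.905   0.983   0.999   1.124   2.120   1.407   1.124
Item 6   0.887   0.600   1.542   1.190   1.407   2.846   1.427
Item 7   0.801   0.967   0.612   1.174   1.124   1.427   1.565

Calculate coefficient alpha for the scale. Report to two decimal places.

sum of item variances = 0.897 + 2.846 + 1.844 + 1.855 + 2.120 + 2.846 + 1.565 = 13.973
Σ_{i<j} σ_ij = 20.510
σ²_total = 13.973 + 2 × 20.510 = 54.993
α = (k/(k−1))·(1 − sum of item variances/σ²_total) = (7/6)·(1 − 13.973/54.993) = 0.87

coefficient alpha = 0.87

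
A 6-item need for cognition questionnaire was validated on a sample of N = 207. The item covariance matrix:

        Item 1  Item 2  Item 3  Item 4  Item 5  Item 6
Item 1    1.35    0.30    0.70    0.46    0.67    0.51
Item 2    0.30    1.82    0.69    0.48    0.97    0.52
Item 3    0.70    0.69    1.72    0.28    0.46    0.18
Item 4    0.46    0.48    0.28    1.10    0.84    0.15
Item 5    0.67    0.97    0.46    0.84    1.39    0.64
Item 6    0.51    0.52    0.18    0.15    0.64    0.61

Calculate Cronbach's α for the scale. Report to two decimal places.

sum of item variances = 1.35 + 1.82 + 1.72 + 1.10 + 1.39 + 0.61 = 7.99
Sum of off-diagonal covariances = 7.85
σ²_total = 7.99 + 2 × 7.85 = 23.69
α = (k/(k−1))·(1 − sum of item variances/σ²_total) = (6/5)·(1 − 7.99/23.69) = 0.80

α = 0.80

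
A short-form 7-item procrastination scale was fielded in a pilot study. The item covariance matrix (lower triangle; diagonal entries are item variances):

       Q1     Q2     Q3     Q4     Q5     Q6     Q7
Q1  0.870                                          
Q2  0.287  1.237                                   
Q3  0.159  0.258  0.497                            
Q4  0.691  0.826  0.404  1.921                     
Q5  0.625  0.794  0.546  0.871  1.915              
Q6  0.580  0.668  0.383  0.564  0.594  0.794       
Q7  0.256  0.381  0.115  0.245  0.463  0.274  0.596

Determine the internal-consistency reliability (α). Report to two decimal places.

sum of item variances = 0.870 + 1.237 + 0.497 + 1.921 + 1.915 + 0.794 + 0.596 = 7.830
Σ_{i<j} σ_ij = 9.984
σ²_total = 7.830 + 2 × 9.984 = 27.798
α = (k/(k−1))·(1 − sum of item variances/σ²_total) = (7/6)·(1 − 7.830/27.798) = 0.84

α = 0.84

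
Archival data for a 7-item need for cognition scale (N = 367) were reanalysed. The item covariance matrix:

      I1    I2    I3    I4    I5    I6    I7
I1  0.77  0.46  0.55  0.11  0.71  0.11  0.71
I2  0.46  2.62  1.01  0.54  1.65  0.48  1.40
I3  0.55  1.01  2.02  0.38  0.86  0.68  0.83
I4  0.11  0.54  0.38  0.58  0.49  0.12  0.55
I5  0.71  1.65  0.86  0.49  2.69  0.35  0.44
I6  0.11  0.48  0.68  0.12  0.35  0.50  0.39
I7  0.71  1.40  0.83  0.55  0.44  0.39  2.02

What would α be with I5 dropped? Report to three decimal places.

α = 0.794

Remaining items: I1, I2, I3, I4, I6, I7 (k = 6).
Σσ²ᵢ = 0.77 + 2.62 + 2.02 + 0.58 + 0.50 + 2.02 = 8.51
σ²_total = 8.51 + 2 × 8.32 = 25.15
α (item deleted) = (6/5)·(1 − 8.51/25.15) = 0.794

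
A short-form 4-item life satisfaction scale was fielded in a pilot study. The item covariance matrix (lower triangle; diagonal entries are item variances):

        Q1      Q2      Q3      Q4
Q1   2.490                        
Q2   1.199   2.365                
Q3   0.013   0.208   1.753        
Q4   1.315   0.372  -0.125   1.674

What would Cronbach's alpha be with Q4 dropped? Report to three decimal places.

Remaining items: Q1, Q2, Q3 (k = 3).
ΣVar(i) = 2.490 + 2.365 + 1.753 = 6.608
total variance = 6.608 + 2 × 1.420 = 9.448
α (item deleted) = (3/2)·(1 − 6.608/9.448) = 0.451

α = 0.451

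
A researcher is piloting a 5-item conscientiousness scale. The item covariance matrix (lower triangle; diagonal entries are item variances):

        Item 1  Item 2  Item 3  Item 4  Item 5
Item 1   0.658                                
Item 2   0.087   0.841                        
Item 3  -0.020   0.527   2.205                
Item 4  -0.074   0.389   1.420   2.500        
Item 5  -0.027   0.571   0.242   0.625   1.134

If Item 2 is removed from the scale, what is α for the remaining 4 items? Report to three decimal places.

α = 0.533

Remaining items: Item 1, Item 3, Item 4, Item 5 (k = 4).
Σσᵢ² = 0.658 + 2.205 + 2.500 + 1.134 = 6.497
total variance = 6.497 + 2 × 2.166 = 10.829
α (item deleted) = (4/3)·(1 − 6.497/10.829) = 0.533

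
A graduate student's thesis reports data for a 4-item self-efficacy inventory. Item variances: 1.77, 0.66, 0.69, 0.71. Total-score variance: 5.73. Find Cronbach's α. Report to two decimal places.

Σσ²ᵢ = 1.77 + 0.66 + 0.69 + 0.71 = 3.83
α = (k/(k−1))·(1 − Σσ²ᵢ/σ²_total) = (4/3)·(1 − 3.83/5.73) = 0.44

Cronbach's α = 0.44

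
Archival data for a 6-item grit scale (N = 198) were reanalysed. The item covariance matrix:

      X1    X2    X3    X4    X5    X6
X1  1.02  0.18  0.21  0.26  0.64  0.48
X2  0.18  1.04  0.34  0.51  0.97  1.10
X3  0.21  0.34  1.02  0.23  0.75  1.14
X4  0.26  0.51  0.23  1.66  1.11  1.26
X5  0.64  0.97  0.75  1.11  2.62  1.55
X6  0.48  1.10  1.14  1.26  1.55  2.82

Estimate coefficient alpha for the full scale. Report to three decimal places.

Σσ²ᵢ = 1.02 + 1.04 + 1.02 + 1.66 + 2.62 + 2.82 = 10.18
Σ_{i<j} σ_ij = 10.73
σ²_T = 10.18 + 2 × 10.73 = 31.64
α = (k/(k−1))·(1 − Σσ²ᵢ/σ²_T) = (6/5)·(1 − 10.18/31.64) = 0.814

coefficient alpha = 0.814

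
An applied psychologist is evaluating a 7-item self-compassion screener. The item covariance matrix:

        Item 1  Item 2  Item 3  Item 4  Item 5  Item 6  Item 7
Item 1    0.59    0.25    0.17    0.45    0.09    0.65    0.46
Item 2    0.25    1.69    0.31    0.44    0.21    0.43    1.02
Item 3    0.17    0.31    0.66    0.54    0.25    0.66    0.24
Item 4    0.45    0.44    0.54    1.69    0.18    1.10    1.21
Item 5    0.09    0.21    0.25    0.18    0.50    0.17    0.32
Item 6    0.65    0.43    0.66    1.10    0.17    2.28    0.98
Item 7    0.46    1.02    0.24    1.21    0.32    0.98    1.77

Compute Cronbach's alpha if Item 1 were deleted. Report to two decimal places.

Cronbach's alpha = 0.78

Remaining items: Item 2, Item 3, Item 4, Item 5, Item 6, Item 7 (k = 6).
Σσᵢ² = 1.69 + 0.66 + 1.69 + 0.50 + 2.28 + 1.77 = 8.59
total variance = 8.59 + 2 × 8.06 = 24.71
α (item deleted) = (6/5)·(1 − 8.59/24.71) = 0.78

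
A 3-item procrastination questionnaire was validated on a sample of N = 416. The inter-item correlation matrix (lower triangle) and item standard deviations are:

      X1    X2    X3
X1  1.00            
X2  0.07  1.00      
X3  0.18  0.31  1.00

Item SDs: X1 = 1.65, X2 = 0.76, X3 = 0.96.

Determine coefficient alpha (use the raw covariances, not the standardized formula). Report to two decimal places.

coefficient alpha = 0.33

Σσ²ᵢ = 1.65² + 0.76² + 0.96² = 4.2217
Covariances σ_ij = r_ij · s_i · s_j:
  σ(X1,X2) = 0.07 × 1.65 × 0.76 = 0.0878
  σ(X1,X3) = 0.18 × 1.65 × 0.96 = 0.2851
  σ(X2,X3) = 0.31 × 0.76 × 0.96 = 0.2262
σ²_T = Σσ²ᵢ + 2·Σσ_ij = 4.2217 + 2 × 0.5991 = 5.4199
α = (3/2)·(1 − 4.2217/5.4199) = 0.33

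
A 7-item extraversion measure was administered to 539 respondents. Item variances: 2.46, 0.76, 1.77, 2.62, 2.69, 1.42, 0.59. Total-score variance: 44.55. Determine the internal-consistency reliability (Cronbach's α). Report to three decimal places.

ΣVar(i) = 2.46 + 0.76 + 1.77 + 2.62 + 2.69 + 1.42 + 0.59 = 12.31
α = (k/(k−1))·(1 − ΣVar(i)/σ²_total) = (7/6)·(1 − 12.31/44.55) = 0.844

Cronbach's α = 0.844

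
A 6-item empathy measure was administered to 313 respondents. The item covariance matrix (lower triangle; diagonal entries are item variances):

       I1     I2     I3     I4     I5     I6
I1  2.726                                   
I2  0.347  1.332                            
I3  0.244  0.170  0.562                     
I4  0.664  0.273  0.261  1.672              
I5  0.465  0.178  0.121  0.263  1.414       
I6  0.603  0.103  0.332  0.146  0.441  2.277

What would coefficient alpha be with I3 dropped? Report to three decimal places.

α = 0.531

Remaining items: I1, I2, I4, I5, I6 (k = 5).
sum of item variances = 2.726 + 1.332 + 1.672 + 1.414 + 2.277 = 9.421
total variance = 9.421 + 2 × 3.483 = 16.387
α (item deleted) = (5/4)·(1 − 9.421/16.387) = 0.531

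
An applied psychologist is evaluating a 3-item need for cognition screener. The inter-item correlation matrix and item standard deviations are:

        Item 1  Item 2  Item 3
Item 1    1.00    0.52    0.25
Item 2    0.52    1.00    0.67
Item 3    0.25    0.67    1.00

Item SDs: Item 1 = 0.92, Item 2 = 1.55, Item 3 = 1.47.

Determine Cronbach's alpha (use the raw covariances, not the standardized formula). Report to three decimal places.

Σσ²ᵢ = 0.92² + 1.55² + 1.47² = 5.4098
Covariances σ_ij = r_ij · s_i · s_j:
  σ(Item 1,Item 2) = 0.52 × 0.92 × 1.55 = 0.7415
  σ(Item 1,Item 3) = 0.25 × 0.92 × 1.47 = 0.3381
  σ(Item 2,Item 3) = 0.67 × 1.55 × 1.47 = 1.5266
σ²_T = Σσ²ᵢ + 2·Σσ_ij = 5.4098 + 2 × 2.6062 = 10.6222
α = (3/2)·(1 − 5.4098/10.6222) = 0.736

Cronbach's alpha = 0.736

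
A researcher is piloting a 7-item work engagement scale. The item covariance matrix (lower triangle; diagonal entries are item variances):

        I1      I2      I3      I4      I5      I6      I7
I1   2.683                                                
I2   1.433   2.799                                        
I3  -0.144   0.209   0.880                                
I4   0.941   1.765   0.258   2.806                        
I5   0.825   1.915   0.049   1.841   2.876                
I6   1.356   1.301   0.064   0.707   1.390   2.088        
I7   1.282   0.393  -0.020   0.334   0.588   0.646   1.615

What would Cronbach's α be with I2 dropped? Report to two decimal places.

Remaining items: I1, I3, I4, I5, I6, I7 (k = 6).
Σσ²ᵢ = 2.683 + 0.880 + 2.806 + 2.876 + 2.088 + 1.615 = 12.948
Var(T) = 12.948 + 2 × 10.117 = 33.182
α (item deleted) = (6/5)·(1 − 12.948/33.182) = 0.73

Cronbach's α = 0.73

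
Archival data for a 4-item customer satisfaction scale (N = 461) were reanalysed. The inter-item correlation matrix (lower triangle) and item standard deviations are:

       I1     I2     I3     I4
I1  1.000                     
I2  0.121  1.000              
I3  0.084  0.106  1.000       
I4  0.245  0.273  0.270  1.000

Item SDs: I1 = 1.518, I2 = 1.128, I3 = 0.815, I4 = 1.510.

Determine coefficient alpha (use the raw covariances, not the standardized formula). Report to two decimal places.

Σσ²ᵢ = 1.518² + 1.128² + 0.815² + 1.510² = 6.5210
Covariances σ_ij = r_ij · s_i · s_j:
  σ(I1,I2) = 0.121 × 1.518 × 1.128 = 0.2072
  σ(I1,I3) = 0.084 × 1.518 × 0.815 = 0.1039
  σ(I1,I4) = 0.245 × 1.518 × 1.510 = 0.5616
  σ(I2,I3) = 0.106 × 1.128 × 0.815 = 0.0974
  σ(I2,I4) = 0.273 × 1.128 × 1.510 = 0.4650
  σ(I3,I4) = 0.270 × 0.815 × 1.510 = 0.3323
σ²_T = Σσ²ᵢ + 2·Σσ_ij = 6.5210 + 2 × 1.7674 = 10.0558
α = (4/3)·(1 − 6.5210/10.0558) = 0.47

α = 0.47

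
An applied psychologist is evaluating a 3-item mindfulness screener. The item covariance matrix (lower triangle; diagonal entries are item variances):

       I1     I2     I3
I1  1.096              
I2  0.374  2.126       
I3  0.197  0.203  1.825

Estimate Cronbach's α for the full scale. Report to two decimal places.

α = 0.35

Σσᵢ² = 1.096 + 2.126 + 1.825 = 5.047
Sum of off-diagonal covariances = 0.774
Var(T) = 5.047 + 2 × 0.774 = 6.595
α = (k/(k−1))·(1 − Σσᵢ²/Var(T)) = (3/2)·(1 − 5.047/6.595) = 0.35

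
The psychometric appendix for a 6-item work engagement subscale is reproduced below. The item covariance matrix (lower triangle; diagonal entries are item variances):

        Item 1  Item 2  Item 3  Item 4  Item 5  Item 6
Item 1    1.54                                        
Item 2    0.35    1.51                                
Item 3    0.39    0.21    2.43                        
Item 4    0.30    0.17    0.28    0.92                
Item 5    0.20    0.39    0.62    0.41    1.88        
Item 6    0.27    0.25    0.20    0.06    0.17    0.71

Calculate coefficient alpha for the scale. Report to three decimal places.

Σσᵢ² = 1.54 + 1.51 + 2.43 + 0.92 + 1.88 + 0.71 = 8.99
Sum of off-diagonal covariances = 4.27
Var(T) = 8.99 + 2 × 4.27 = 17.53
α = (k/(k−1))·(1 − Σσᵢ²/Var(T)) = (6/5)·(1 − 8.99/17.53) = 0.585

α = 0.585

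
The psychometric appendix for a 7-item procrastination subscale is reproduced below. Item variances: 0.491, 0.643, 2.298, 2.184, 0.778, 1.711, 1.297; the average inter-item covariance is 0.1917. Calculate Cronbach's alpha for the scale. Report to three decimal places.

ΣVar(i) = 0.491 + 0.643 + 2.298 + 2.184 + 0.778 + 1.711 + 1.297 = 9.402
Sum of the 21 distinct covariances = 21 × 0.1917 = 4.0257
σ²_T = ΣVar(i) + 2·Σcov = 9.402 + 2 × 4.0257 = 17.4534
α = (7/6)·(1 − 9.402/17.4534) = 0.538

α = 0.538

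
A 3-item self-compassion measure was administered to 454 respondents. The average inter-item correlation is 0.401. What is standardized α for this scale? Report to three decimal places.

α = 0.668

Standardized α = k·r̄ / (1 + (k−1)·r̄) = 3 × 0.401 / (1 + 2 × 0.401)
  = 1.2030 / 1.8020 = 0.668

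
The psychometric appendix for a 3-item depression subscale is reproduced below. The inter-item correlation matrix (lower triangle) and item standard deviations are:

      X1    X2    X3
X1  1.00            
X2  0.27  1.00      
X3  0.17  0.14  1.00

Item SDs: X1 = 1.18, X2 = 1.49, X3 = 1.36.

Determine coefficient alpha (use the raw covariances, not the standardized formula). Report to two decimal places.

Σσ²ᵢ = 1.18² + 1.49² + 1.36² = 5.4621
Covariances σ_ij = r_ij · s_i · s_j:
  σ(X1,X2) = 0.27 × 1.18 × 1.49 = 0.4747
  σ(X1,X3) = 0.17 × 1.18 × 1.36 = 0.2728
  σ(X2,X3) = 0.14 × 1.49 × 1.36 = 0.2837
σ²_T = Σσ²ᵢ + 2·Σσ_ij = 5.4621 + 2 × 1.0312 = 7.5245
α = (3/2)·(1 − 5.4621/7.5245) = 0.41

coefficient alpha = 0.41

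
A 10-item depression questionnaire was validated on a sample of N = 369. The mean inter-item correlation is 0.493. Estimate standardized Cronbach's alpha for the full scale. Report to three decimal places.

α = 0.907

Standardized α = k·r̄ / (1 + (k−1)·r̄) = 10 × 0.493 / (1 + 9 × 0.493)
  = 4.9300 / 5.4370 = 0.907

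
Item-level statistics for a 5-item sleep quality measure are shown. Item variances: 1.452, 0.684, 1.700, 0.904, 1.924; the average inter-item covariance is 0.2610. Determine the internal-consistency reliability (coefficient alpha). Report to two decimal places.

Σσ²ᵢ = 1.452 + 0.684 + 1.700 + 0.904 + 1.924 = 6.664
Sum of the 10 distinct covariances = 10 × 0.2610 = 2.6100
σ²_total = Σσ²ᵢ + 2·Σcov = 6.664 + 2 × 2.6100 = 11.8840
α = (5/4)·(1 − 6.664/11.8840) = 0.55

coefficient alpha = 0.55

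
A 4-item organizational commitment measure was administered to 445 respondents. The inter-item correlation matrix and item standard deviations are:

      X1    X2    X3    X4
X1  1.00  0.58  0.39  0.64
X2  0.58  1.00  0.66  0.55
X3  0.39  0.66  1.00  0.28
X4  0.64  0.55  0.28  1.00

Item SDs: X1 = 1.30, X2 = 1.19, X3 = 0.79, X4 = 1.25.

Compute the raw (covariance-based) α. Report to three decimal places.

Σσ²ᵢ = 1.30² + 1.19² + 0.79² + 1.25² = 5.2927
Covariances σ_ij = r_ij · s_i · s_j:
  σ(X1,X2) = 0.58 × 1.30 × 1.19 = 0.8973
  σ(X1,X3) = 0.39 × 1.30 × 0.79 = 0.4005
  σ(X1,X4) = 0.64 × 1.30 × 1.25 = 1.0400
  σ(X2,X3) = 0.66 × 1.19 × 0.79 = 0.6205
  σ(X2,X4) = 0.55 × 1.19 × 1.25 = 0.8181
  σ(X3,X4) = 0.28 × 0.79 × 1.25 = 0.2765
σ²_T = Σσ²ᵢ + 2·Σσ_ij = 5.2927 + 2 × 4.0529 = 13.3985
α = (4/3)·(1 − 5.2927/13.3985) = 0.807

α = 0.807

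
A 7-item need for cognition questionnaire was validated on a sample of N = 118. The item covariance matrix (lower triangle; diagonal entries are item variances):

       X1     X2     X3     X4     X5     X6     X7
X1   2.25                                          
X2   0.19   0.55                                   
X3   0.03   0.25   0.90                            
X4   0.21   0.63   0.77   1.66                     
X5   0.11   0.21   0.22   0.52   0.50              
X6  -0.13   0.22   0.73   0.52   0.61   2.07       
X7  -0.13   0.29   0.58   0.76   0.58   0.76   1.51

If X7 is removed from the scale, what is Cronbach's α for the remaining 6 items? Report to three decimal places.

Remaining items: X1, X2, X3, X4, X5, X6 (k = 6).
ΣVar(i) = 2.25 + 0.55 + 0.90 + 1.66 + 0.50 + 2.07 = 7.93
Var(T) = 7.93 + 2 × 5.09 = 18.11
α (item deleted) = (6/5)·(1 − 7.93/18.11) = 0.675

Cronbach's α = 0.675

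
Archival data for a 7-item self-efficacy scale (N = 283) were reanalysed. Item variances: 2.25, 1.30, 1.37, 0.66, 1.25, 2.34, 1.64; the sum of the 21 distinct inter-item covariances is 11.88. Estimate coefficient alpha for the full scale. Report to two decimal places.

coefficient alpha = 0.80

ΣVar(i) = 2.25 + 1.30 + 1.37 + 0.66 + 1.25 + 2.34 + 1.64 = 10.81
Sum of distinct covariances = 11.88
σ²_T = ΣVar(i) + 2·Σcov = 10.81 + 2 × 11.88 = 34.57
α = (7/6)·(1 − 10.81/34.57) = 0.80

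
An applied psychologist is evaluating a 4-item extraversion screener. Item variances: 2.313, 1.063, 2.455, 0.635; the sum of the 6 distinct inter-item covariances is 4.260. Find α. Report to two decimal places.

ΣVar(i) = 2.313 + 1.063 + 2.455 + 0.635 = 6.466
Sum of distinct covariances = 4.260
σ²_total = ΣVar(i) + 2·Σcov = 6.466 + 2 × 4.260 = 14.986
α = (4/3)·(1 − 6.466/14.986) = 0.76

α = 0.76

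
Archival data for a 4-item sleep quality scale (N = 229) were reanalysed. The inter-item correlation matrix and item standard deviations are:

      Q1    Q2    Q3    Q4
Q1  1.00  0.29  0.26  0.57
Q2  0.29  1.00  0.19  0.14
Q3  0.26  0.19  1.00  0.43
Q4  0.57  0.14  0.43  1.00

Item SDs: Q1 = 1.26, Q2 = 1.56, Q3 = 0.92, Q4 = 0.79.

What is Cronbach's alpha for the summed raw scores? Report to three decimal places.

Cronbach's alpha = 0.593

Σσ²ᵢ = 1.26² + 1.56² + 0.92² + 0.79² = 5.4917
Covariances σ_ij = r_ij · s_i · s_j:
  σ(Q1,Q2) = 0.29 × 1.26 × 1.56 = 0.5700
  σ(Q1,Q3) = 0.26 × 1.26 × 0.92 = 0.3014
  σ(Q1,Q4) = 0.57 × 1.26 × 0.79 = 0.5674
  σ(Q2,Q3) = 0.19 × 1.56 × 0.92 = 0.2727
  σ(Q2,Q4) = 0.14 × 1.56 × 0.79 = 0.1725
  σ(Q3,Q4) = 0.43 × 0.92 × 0.79 = 0.3125
σ²_T = Σσ²ᵢ + 2·Σσ_ij = 5.4917 + 2 × 2.1965 = 9.8847
α = (4/3)·(1 − 5.4917/9.8847) = 0.593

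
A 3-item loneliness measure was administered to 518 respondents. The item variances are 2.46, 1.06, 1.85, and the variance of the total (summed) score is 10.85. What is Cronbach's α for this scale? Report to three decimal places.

Σσ²ᵢ = 2.46 + 1.06 + 1.85 = 5.37
α = (k/(k−1))·(1 − Σσ²ᵢ/σ²_T) = (3/2)·(1 − 5.37/10.85) = 0.758

α = 0.758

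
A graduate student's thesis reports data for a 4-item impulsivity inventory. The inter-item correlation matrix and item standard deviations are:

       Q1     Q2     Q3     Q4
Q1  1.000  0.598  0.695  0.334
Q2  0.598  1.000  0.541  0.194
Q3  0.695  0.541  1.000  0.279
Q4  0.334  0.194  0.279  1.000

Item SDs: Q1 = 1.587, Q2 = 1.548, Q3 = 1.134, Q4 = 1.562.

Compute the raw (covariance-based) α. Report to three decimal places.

α = 0.744

Σσ²ᵢ = 1.587² + 1.548² + 1.134² + 1.562² = 8.6407
Covariances σ_ij = r_ij · s_i · s_j:
  σ(Q1,Q2) = 0.598 × 1.587 × 1.548 = 1.4691
  σ(Q1,Q3) = 0.695 × 1.587 × 1.134 = 1.2508
  σ(Q1,Q4) = 0.334 × 1.587 × 1.562 = 0.8280
  σ(Q2,Q3) = 0.541 × 1.548 × 1.134 = 0.9497
  σ(Q2,Q4) = 0.194 × 1.548 × 1.562 = 0.4691
  σ(Q3,Q4) = 0.279 × 1.134 × 1.562 = 0.4942
σ²_T = Σσ²ᵢ + 2·Σσ_ij = 8.6407 + 2 × 5.4609 = 19.5625
α = (4/3)·(1 − 8.6407/19.5625) = 0.744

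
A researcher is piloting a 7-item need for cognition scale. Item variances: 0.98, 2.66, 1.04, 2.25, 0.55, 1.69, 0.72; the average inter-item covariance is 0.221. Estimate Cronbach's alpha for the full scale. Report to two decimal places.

α = 0.56

sum of item variances = 0.98 + 2.66 + 1.04 + 2.25 + 0.55 + 1.69 + 0.72 = 9.89
Sum of the 21 distinct covariances = 21 × 0.221 = 4.641
σ²_total = sum of item variances + 2·Σcov = 9.89 + 2 × 4.641 = 19.172
α = (7/6)·(1 − 9.89/19.172) = 0.56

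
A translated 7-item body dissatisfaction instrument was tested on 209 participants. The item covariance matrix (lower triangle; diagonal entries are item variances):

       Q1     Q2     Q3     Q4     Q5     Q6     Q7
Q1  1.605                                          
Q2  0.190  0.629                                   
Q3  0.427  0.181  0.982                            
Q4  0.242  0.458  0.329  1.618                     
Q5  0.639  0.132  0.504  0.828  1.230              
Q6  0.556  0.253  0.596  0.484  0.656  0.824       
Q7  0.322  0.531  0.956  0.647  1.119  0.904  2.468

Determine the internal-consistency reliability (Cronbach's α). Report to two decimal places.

Cronbach's α = 0.82

ΣVar(i) = 1.605 + 0.629 + 0.982 + 1.618 + 1.230 + 0.824 + 2.468 = 9.356
Σ_{i<j} σ_ij = 10.954
σ²_total = 9.356 + 2 × 10.954 = 31.264
α = (k/(k−1))·(1 − ΣVar(i)/σ²_total) = (7/6)·(1 − 9.356/31.264) = 0.82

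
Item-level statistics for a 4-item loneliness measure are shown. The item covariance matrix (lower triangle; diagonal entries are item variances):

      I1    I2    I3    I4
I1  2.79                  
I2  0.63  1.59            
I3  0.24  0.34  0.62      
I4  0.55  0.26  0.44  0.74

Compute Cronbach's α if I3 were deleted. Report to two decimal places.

α = 0.54

Remaining items: I1, I2, I4 (k = 3).
Σσ²ᵢ = 2.79 + 1.59 + 0.74 = 5.12
total variance = 5.12 + 2 × 1.44 = 8.00
α (item deleted) = (3/2)·(1 − 5.12/8.00) = 0.54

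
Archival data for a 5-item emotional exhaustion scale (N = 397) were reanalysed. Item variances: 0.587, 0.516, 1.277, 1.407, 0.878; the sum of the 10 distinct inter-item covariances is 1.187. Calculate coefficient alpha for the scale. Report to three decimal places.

sum of item variances = 0.587 + 0.516 + 1.277 + 1.407 + 0.878 = 4.665
Sum of distinct covariances = 1.187
total variance = sum of item variances + 2·Σcov = 4.665 + 2 × 1.187 = 7.039
α = (5/4)·(1 − 4.665/7.039) = 0.422

α = 0.422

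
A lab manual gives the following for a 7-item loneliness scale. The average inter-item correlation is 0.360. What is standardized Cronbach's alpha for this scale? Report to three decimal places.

Standardized α = k·r̄ / (1 + (k−1)·r̄) = 7 × 0.360 / (1 + 6 × 0.360)
  = 2.5200 / 3.1600 = 0.797

standardized Cronbach's alpha = 0.797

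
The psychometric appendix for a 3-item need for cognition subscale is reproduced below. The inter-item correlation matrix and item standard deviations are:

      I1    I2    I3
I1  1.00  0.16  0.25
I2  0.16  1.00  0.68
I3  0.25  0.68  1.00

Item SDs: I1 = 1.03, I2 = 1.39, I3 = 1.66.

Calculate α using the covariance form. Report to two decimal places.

α = 0.65

Σσ²ᵢ = 1.03² + 1.39² + 1.66² = 5.7486
Covariances σ_ij = r_ij · s_i · s_j:
  σ(I1,I2) = 0.16 × 1.03 × 1.39 = 0.2291
  σ(I1,I3) = 0.25 × 1.03 × 1.66 = 0.4274
  σ(I2,I3) = 0.68 × 1.39 × 1.66 = 1.5690
σ²_T = Σσ²ᵢ + 2·Σσ_ij = 5.7486 + 2 × 2.2255 = 10.1996
α = (3/2)·(1 − 5.7486/10.1996) = 0.65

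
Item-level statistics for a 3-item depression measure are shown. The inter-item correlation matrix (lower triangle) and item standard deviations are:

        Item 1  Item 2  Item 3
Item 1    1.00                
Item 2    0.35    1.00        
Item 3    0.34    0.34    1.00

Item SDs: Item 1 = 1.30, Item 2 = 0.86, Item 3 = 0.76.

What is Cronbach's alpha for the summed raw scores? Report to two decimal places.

Σσ²ᵢ = 1.30² + 0.86² + 0.76² = 3.0072
Covariances σ_ij = r_ij · s_i · s_j:
  σ(Item 1,Item 2) = 0.35 × 1.30 × 0.86 = 0.3913
  σ(Item 1,Item 3) = 0.34 × 1.30 × 0.76 = 0.3359
  σ(Item 2,Item 3) = 0.34 × 0.86 × 0.76 = 0.2222
σ²_T = Σσ²ᵢ + 2·Σσ_ij = 3.0072 + 2 × 0.9494 = 4.9060
α = (3/2)·(1 − 3.0072/4.9060) = 0.58

α = 0.58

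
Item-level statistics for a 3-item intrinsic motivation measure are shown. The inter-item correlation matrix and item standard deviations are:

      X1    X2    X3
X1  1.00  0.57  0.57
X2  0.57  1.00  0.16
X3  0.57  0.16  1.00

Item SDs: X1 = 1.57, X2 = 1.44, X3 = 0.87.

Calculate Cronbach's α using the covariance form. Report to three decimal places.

Σσ²ᵢ = 1.57² + 1.44² + 0.87² = 5.2954
Covariances σ_ij = r_ij · s_i · s_j:
  σ(X1,X2) = 0.57 × 1.57 × 1.44 = 1.2887
  σ(X1,X3) = 0.57 × 1.57 × 0.87 = 0.7786
  σ(X2,X3) = 0.16 × 1.44 × 0.87 = 0.2004
σ²_T = Σσ²ᵢ + 2·Σσ_ij = 5.2954 + 2 × 2.2677 = 9.8308
α = (3/2)·(1 − 5.2954/9.8308) = 0.692

α = 0.692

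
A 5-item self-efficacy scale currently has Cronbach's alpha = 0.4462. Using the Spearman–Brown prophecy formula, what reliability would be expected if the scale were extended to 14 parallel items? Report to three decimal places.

predicted reliability = 0.693

Length factor m = 14/5 = 2.8000
α' = m·α / (1 + (m−1)·α)
   = 14/5 × 0.4462 / (1 + (14/5 − 1) × 0.4462)
   = 1.2494 / 1.8032 = 0.693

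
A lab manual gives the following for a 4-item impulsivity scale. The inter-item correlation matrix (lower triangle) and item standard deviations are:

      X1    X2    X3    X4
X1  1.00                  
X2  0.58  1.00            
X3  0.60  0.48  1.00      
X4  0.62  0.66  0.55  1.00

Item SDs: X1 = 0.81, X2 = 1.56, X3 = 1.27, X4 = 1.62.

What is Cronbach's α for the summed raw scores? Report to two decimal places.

α = 0.82

Σσ²ᵢ = 0.81² + 1.56² + 1.27² + 1.62² = 7.3270
Covariances σ_ij = r_ij · s_i · s_j:
  σ(X1,X2) = 0.58 × 0.81 × 1.56 = 0.7329
  σ(X1,X3) = 0.60 × 0.81 × 1.27 = 0.6172
  σ(X1,X4) = 0.62 × 0.81 × 1.62 = 0.8136
  σ(X2,X3) = 0.48 × 1.56 × 1.27 = 0.9510
  σ(X2,X4) = 0.66 × 1.56 × 1.62 = 1.6680
  σ(X3,X4) = 0.55 × 1.27 × 1.62 = 1.1316
σ²_T = Σσ²ᵢ + 2·Σσ_ij = 7.3270 + 2 × 5.9143 = 19.1556
α = (4/3)·(1 − 7.3270/19.1556) = 0.82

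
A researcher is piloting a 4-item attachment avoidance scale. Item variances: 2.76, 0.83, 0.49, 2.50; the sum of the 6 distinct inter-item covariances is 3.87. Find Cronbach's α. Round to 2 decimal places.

ΣVar(i) = 2.76 + 0.83 + 0.49 + 2.50 = 6.58
Sum of distinct covariances = 3.87
σ²_total = ΣVar(i) + 2·Σcov = 6.58 + 2 × 3.87 = 14.32
α = (4/3)·(1 − 6.58/14.32) = 0.72

Cronbach's α = 0.72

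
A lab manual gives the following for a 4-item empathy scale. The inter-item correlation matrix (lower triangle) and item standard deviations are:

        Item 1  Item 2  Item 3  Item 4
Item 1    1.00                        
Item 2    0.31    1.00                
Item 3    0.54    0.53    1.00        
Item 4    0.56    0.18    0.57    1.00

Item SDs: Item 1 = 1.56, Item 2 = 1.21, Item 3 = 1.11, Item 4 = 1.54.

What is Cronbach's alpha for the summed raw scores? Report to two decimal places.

α = 0.75

Σσ²ᵢ = 1.56² + 1.21² + 1.11² + 1.54² = 7.5014
Covariances σ_ij = r_ij · s_i · s_j:
  σ(Item 1,Item 2) = 0.31 × 1.56 × 1.21 = 0.5852
  σ(Item 1,Item 3) = 0.54 × 1.56 × 1.11 = 0.9351
  σ(Item 1,Item 4) = 0.56 × 1.56 × 1.54 = 1.3453
  σ(Item 2,Item 3) = 0.53 × 1.21 × 1.11 = 0.7118
  σ(Item 2,Item 4) = 0.18 × 1.21 × 1.54 = 0.3354
  σ(Item 3,Item 4) = 0.57 × 1.11 × 1.54 = 0.9744
σ²_T = Σσ²ᵢ + 2·Σσ_ij = 7.5014 + 2 × 4.8872 = 17.2758
α = (4/3)·(1 − 7.5014/17.2758) = 0.75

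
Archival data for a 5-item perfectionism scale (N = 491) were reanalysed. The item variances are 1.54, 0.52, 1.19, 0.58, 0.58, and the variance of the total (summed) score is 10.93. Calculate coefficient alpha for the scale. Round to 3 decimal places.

sum of item variances = 1.54 + 0.52 + 1.19 + 0.58 + 0.58 = 4.41
α = (k/(k−1))·(1 − sum of item variances/Var(T)) = (5/4)·(1 − 4.41/10.93) = 0.746

coefficient alpha = 0.746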